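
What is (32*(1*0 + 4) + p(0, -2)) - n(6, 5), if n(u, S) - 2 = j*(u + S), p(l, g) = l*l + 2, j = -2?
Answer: 150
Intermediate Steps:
p(l, g) = 2 + l² (p(l, g) = l² + 2 = 2 + l²)
n(u, S) = 2 - 2*S - 2*u (n(u, S) = 2 - 2*(u + S) = 2 - 2*(S + u) = 2 + (-2*S - 2*u) = 2 - 2*S - 2*u)
(32*(1*0 + 4) + p(0, -2)) - n(6, 5) = (32*(1*0 + 4) + (2 + 0²)) - (2 - 2*5 - 2*6) = (32*(0 + 4) + (2 + 0)) - (2 - 10 - 12) = (32*4 + 2) - 1*(-20) = (128 + 2) + 20 = 130 + 20 = 150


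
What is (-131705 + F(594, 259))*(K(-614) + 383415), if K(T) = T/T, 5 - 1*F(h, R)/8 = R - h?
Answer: -49454912760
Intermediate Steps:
F(h, R) = 40 - 8*R + 8*h (F(h, R) = 40 - 8*(R - h) = 40 + (-8*R + 8*h) = 40 - 8*R + 8*h)
K(T) = 1
(-131705 + F(594, 259))*(K(-614) + 383415) = (-131705 + (40 - 8*259 + 8*594))*(1 + 383415) = (-131705 + (40 - 2072 + 4752))*383416 = (-131705 + 2720)*383416 = -128985*383416 = -49454912760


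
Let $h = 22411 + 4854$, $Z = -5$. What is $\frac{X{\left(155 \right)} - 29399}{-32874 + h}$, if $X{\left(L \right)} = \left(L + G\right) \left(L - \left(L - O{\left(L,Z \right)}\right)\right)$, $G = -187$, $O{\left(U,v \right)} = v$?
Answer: $\frac{29239}{5609} \approx 5.2129$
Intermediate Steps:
$h = 27265$
$X{\left(L \right)} = 935 - 5 L$ ($X{\left(L \right)} = \left(L - 187\right) \left(L - \left(5 + L\right)\right) = \left(-187 + L\right) \left(-5\right) = 935 - 5 L$)
$\frac{X{\left(155 \right)} - 29399}{-32874 + h} = \frac{\left(935 - 775\right) - 29399}{-32874 + 27265} = \frac{\left(935 - 775\right) - 29399}{-5609} = \left(160 - 29399\right) \left(- \frac{1}{5609}\right) = \left(-29239\right) \left(- \frac{1}{5609}\right) = \frac{29239}{5609}$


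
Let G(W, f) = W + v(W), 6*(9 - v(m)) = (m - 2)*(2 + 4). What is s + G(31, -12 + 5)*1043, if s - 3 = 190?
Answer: 11666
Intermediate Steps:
v(m) = 11 - m (v(m) = 9 - (m - 2)*(2 + 4)/6 = 9 - (-2 + m)*6/6 = 9 - (-12 + 6*m)/6 = 9 + (2 - m) = 11 - m)
s = 193 (s = 3 + 190 = 193)
G(W, f) = 11 (G(W, f) = W + (11 - W) = 11)
s + G(31, -12 + 5)*1043 = 193 + 11*1043 = 193 + 11473 = 11666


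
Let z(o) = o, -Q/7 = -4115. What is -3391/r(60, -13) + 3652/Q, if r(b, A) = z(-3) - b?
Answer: 1998119/37035 ≈ 53.952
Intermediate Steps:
Q = 28805 (Q = -7*(-4115) = 28805)
r(b, A) = -3 - b
-3391/r(60, -13) + 3652/Q = -3391/(-3 - 1*60) + 3652/28805 = -3391/(-3 - 60) + 3652*(1/28805) = -3391/(-63) + 3652/28805 = -3391*(-1/63) + 3652/28805 = 3391/63 + 3652/28805 = 1998119/37035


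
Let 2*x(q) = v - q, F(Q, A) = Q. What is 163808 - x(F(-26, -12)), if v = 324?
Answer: 163633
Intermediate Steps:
x(q) = 162 - q/2 (x(q) = (324 - q)/2 = 162 - q/2)
163808 - x(F(-26, -12)) = 163808 - (162 - 1/2*(-26)) = 163808 - (162 + 13) = 163808 - 1*175 = 163808 - 175 = 163633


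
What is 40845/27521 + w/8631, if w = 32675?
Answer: 1251781870/237533751 ≈ 5.2699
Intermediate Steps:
40845/27521 + w/8631 = 40845/27521 + 32675/8631 = 1251781870/237533751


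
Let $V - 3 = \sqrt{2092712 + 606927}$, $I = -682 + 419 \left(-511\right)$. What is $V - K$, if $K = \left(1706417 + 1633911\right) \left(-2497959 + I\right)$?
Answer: $9061474782003 + \sqrt{2699639} \approx 9.0615 \cdot 10^{12}$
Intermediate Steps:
$I = -214791$ ($I = -682 - 214109 = -214791$)
$K = -9061474782000$ ($K = \left(1706417 + 1633911\right) \left(-2497959 - 214791\right) = 3340328 \left(-2712750\right) = -9061474782000$)
$V = 3 + \sqrt{2699639}$ ($V = 3 + \sqrt{2092712 + 606927} = 3 + \sqrt{2699639} \approx 1646.1$)
$V - K = \left(3 + \sqrt{2699639}\right) - -9061474782000 = \left(3 + \sqrt{2699639}\right) + 9061474782000 = 9061474782003 + \sqrt{2699639}$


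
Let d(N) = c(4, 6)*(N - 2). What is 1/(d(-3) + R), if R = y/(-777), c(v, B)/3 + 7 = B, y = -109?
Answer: 777/11764 ≈ 0.066049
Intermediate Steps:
c(v, B) = -21 + 3*B
d(N) = 6 - 3*N (d(N) = (-21 + 3*6)*(N - 2) = (-21 + 18)*(-2 + N) = -3*(-2 + N) = 6 - 3*N)
R = 109/777 (R = -109/(-777) = -109*(-1/777) = 109/777 ≈ 0.14028)
1/(d(-3) + R) = 1/((6 - 3*(-3)) + 109/777) = 1/((6 + 9) + 109/777) = 1/(15 + 109/777) = 1/(11764/777) = 777/11764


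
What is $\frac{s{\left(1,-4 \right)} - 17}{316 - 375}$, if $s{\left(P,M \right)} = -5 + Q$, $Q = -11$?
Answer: $\frac{33}{59} \approx 0.55932$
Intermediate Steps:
$s{\left(P,M \right)} = -16$ ($s{\left(P,M \right)} = -5 - 11 = -16$)
$\frac{s{\left(1,-4 \right)} - 17}{316 - 375} = \frac{-16 - 17}{316 - 375} = \frac{-16 + \left(-65 + 48\right)}{-59} = \left(-16 - 17\right) \left(- \frac{1}{59}\right) = \left(-33\right) \left(- \frac{1}{59}\right) = \frac{33}{59}$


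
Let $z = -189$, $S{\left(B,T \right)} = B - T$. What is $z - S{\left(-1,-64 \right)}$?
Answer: $-252$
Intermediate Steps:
$z - S{\left(-1,-64 \right)} = -189 - \left(-1 - -64\right) = -189 - \left(-1 + 64\right) = -189 - 63 = -252$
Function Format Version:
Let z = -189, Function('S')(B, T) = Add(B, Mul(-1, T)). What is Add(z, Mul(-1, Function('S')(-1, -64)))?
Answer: -252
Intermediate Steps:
Add(z, Mul(-1, Function('S')(-1, -64))) = Add(-189, Mul(-1, Add(-1, Mul(-1, -64)))) = Add(-189, Mul(-1, Add(-1, 64))) = Add(-189, Mul(-1, 63)) = Add(-189, -63) = -252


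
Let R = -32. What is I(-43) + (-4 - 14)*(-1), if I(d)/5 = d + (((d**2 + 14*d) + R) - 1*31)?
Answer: 5723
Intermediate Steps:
I(d) = -315 + 5*d**2 + 75*d (I(d) = 5*(d + (((d**2 + 14*d) - 32) - 1*31)) = 5*(d + ((-32 + d**2 + 14*d) - 31)) = 5*(d + (-63 + d**2 + 14*d)) = 5*(-63 + d**2 + 15*d) = -315 + 5*d**2 + 75*d)
I(-43) + (-4 - 14)*(-1) = (-315 + 5*(-43)**2 + 75*(-43)) + (-4 - 14)*(-1) = (-315 + 5*1849 - 3225) - 18*(-1) = (-315 + 9245 - 3225) + 18 = 5705 + 18 = 5723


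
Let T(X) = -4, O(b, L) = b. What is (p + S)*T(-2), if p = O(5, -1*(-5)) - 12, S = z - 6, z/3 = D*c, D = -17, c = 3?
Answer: 664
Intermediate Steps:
z = -153 (z = 3*(-17*3) = 3*(-51) = -153)
S = -159 (S = -153 - 6 = -159)
p = -7 (p = 5 - 12 = -7)
(p + S)*T(-2) = (-7 - 159)*(-4) = -166*(-4) = 664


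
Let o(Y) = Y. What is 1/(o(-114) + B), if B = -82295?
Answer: -1/82409 ≈ -1.2135e-5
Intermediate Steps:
1/(o(-114) + B) = 1/(-114 - 82295) = 1/(-82409) = -1/82409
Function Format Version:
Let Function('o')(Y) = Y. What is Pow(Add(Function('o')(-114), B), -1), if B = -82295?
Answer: Rational(-1, 82409) ≈ -1.2135e-5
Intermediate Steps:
Pow(Add(Function('o')(-114), B), -1) = Pow(Add(-114, -82295), -1) = Pow(-82409, -1) = Rational(-1, 82409)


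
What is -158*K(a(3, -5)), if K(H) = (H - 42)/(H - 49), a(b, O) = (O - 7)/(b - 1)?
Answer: -7584/55 ≈ -137.89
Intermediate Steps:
a(b, O) = (-7 + O)/(-1 + b)
K(H) = (-42 + H)/(-49 + H)
-158*K(a(3, -5)) = -158*(-42 + (-7 - 5)/(-1 + 3))/(-49 + (-7 - 5)/(-1 + 3)) = -158*(-42 - 12/2)/(-49 - 12/2) = -158*(-42 + (½)*(-12))/(-49 + (½)*(-12)) = -158*(-42 - 6)/(-49 - 6) = -158*(-48)/(-55) = -(-158)*(-48)/55 = -158*48/55 = -7584/55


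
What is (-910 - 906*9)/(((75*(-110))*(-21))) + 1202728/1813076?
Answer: 2181123922/3569493375 ≈ 0.61105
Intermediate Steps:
(-910 - 906*9)/(((75*(-110))*(-21))) + 1202728/1813076 = (-910 - 8154)/((-8250*(-21))) + 1202728*(1/1813076) = -9064/173250 + 300682/453269 = -9064*1/173250 + 300682/453269 = -412/7875 + 300682/453269 = 2181123922/3569493375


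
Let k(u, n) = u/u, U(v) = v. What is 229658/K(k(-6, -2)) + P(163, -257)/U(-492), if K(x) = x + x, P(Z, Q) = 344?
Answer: 14123881/123 ≈ 1.1483e+5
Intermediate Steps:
k(u, n) = 1
K(x) = 2*x
229658/K(k(-6, -2)) + P(163, -257)/U(-492) = 229658/((2*1)) + 344/(-492) = 229658/2 + 344*(-1/492) = 229658*(½) - 86/123 = 114829 - 86/123 = 14123881/123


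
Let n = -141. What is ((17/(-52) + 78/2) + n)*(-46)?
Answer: 122383/26 ≈ 4707.0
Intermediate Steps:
((17/(-52) + 78/2) + n)*(-46) = ((17/(-52) + 78/2) - 141)*(-46) = ((17*(-1/52) + 78*(½)) - 141)*(-46) = ((-17/52 + 39) - 141)*(-46) = (2011/52 - 141)*(-46) = -5321/52*(-46) = 122383/26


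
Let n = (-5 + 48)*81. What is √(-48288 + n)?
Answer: I*√44805 ≈ 211.67*I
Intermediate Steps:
n = 3483 (n = 43*81 = 3483)
√(-48288 + n) = √(-48288 + 3483) = √(-44805) = I*√44805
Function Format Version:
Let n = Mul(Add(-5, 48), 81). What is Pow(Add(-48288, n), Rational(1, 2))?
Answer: Mul(I, Pow(44805, Rational(1, 2))) ≈ Mul(211.67, I)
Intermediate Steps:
n = 3483 (n = Mul(43, 81) = 3483)
Pow(Add(-48288, n), Rational(1, 2)) = Pow(Add(-48288, 3483), Rational(1, 2)) = Pow(-44805, Rational(1, 2)) = Mul(I, Pow(44805, Rational(1, 2)))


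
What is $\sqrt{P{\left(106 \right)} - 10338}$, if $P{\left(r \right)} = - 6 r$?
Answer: $i \sqrt{10974} \approx 104.76 i$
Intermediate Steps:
$\sqrt{P{\left(106 \right)} - 10338} = \sqrt{\left(-6\right) 106 - 10338} = \sqrt{-636 - 10338} = \sqrt{-10974} = i \sqrt{10974}$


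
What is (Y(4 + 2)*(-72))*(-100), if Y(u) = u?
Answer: 43200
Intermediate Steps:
(Y(4 + 2)*(-72))*(-100) = ((4 + 2)*(-72))*(-100) = (6*(-72))*(-100) = -432*(-100) = 43200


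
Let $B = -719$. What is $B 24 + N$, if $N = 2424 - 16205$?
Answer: $-31037$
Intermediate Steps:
$N = -13781$ ($N = 2424 - 16205 = -13781$)
$B 24 + N = \left(-719\right) 24 - 13781 = -17256 - 13781 = -31037$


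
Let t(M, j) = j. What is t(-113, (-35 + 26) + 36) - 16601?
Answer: -16574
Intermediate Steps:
t(-113, (-35 + 26) + 36) - 16601 = ((-35 + 26) + 36) - 16601 = (-9 + 36) - 16601 = 27 - 16601 = -16574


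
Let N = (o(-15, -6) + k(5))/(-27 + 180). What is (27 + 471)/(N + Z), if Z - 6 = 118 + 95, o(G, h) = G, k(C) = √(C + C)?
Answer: 1275944724/560857027 - 38097*√10/560857027 ≈ 2.2748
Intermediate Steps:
k(C) = √2*√C (k(C) = √(2*C) = √2*√C)
Z = 219 (Z = 6 + (118 + 95) = 6 + 213 = 219)
N = -5/51 + √10/153 (N = (-15 + √2*√5)/(-27 + 180) = (-15 + √10)/153 = (-15 + √10)*(1/153) = -5/51 + √10/153 ≈ -0.077371)
(27 + 471)/(N + Z) = (27 + 471)/((-5/51 + √10/153) + 219) = 498/(11164/51 + √10/153)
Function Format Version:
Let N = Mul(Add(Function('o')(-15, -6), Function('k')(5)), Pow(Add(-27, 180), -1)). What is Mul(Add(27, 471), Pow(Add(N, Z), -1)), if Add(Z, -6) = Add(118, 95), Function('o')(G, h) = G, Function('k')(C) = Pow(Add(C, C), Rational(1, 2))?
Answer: Add(Rational(1275944724, 560857027), Mul(Rational(-38097, 560857027), Pow(10, Rational(1, 2)))) ≈ 2.2748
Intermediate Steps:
Function('k')(C) = Mul(Pow(2, Rational(1, 2)), Pow(C, Rational(1, 2))) (Function('k')(C) = Pow(Mul(2, C), Rational(1, 2)) = Mul(Pow(2, Rational(1, 2)), Pow(C, Rational(1, 2))))
Z = 219 (Z = Add(6, Add(118, 95)) = Add(6, 213) = 219)
N = Add(Rational(-5, 51), Mul(Rational(1, 153), Pow(10, Rational(1, 2)))) (N = Mul(Add(-15, Mul(Pow(2, Rational(1, 2)), Pow(5, Rational(1, 2)))), Pow(Add(-27, 180), -1)) = Mul(Add(-15, Pow(10, Rational(1, 2))), Pow(153, -1)) = Mul(Add(-15, Pow(10, Rational(1, 2))), Rational(1, 153)) = Add(Rational(-5, 51), Mul(Rational(1, 153), Pow(10, Rational(1, 2)))) ≈ -0.077371)
Mul(Add(27, 471), Pow(Add(N, Z), -1)) = Mul(Add(27, 471), Pow(Add(Add(Rational(-5, 51), Mul(Rational(1, 153), Pow(10, Rational(1, 2)))), 219), -1)) = Mul(498, Pow(Add(Rational(11164, 51), Mul(Rational(1, 153), Pow(10, Rational(1, 2)))), -1))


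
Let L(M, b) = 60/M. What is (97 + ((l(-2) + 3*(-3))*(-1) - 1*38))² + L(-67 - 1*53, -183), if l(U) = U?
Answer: 9799/2 ≈ 4899.5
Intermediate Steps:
(97 + ((l(-2) + 3*(-3))*(-1) - 1*38))² + L(-67 - 1*53, -183) = (97 + ((-2 + 3*(-3))*(-1) - 1*38))² + 60/(-67 - 1*53) = (97 + ((-2 - 9)*(-1) - 38))² + 60/(-67 - 53) = (97 + (-11*(-1) - 38))² + 60/(-120) = (97 + (11 - 38))² + 60*(-1/120) = (97 - 27)² - ½ = 70² - ½ = 4900 - ½ = 9799/2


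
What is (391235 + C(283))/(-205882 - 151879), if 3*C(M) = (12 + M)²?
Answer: -1260730/1073283 ≈ -1.1746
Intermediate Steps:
C(M) = (12 + M)²/3
(391235 + C(283))/(-205882 - 151879) = (391235 + (12 + 283)²/3)/(-205882 - 151879) = (391235 + (⅓)*295²)/(-357761) = (391235 + (⅓)*87025)*(-1/357761) = (391235 + 87025/3)*(-1/357761) = (1260730/3)*(-1/357761) = -1260730/1073283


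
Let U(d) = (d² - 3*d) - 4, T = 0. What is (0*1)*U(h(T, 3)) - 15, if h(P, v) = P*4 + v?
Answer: -15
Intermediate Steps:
h(P, v) = v + 4*P (h(P, v) = 4*P + v = v + 4*P)
U(d) = -4 + d² - 3*d
(0*1)*U(h(T, 3)) - 15 = (0*1)*(-4 + (3 + 4*0)² - 3*(3 + 4*0)) - 15 = 0*(-4 + (3 + 0)² - 3*(3 + 0)) - 15 = 0*(-4 + 3² - 3*3) - 15 = 0*(-4 + 9 - 9) - 15 = 0*(-4) - 15 = 0 - 15 = -15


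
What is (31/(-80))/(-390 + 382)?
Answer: 31/640 ≈ 0.048437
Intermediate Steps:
(31/(-80))/(-390 + 382) = (31*(-1/80))/(-8) = -⅛*(-31/80) = 31/640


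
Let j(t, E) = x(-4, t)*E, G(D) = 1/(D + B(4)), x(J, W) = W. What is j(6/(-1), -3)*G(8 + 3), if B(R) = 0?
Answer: 18/11 ≈ 1.6364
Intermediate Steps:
G(D) = 1/D (G(D) = 1/(D + 0) = 1/D)
j(t, E) = E*t (j(t, E) = t*E = E*t)
j(6/(-1), -3)*G(8 + 3) = (-18/(-1))/(8 + 3) = -18*(-1)/11 = -3*(-6)*(1/11) = 18*(1/11) = 18/11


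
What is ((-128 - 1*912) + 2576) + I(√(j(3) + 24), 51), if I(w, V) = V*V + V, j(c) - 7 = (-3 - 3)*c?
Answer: 4188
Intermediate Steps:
j(c) = 7 - 6*c (j(c) = 7 + (-3 - 3)*c = 7 - 6*c)
I(w, V) = V + V² (I(w, V) = V² + V = V + V²)
((-128 - 1*912) + 2576) + I(√(j(3) + 24), 51) = ((-128 - 1*912) + 2576) + 51*(1 + 51) = ((-128 - 912) + 2576) + 51*52 = (-1040 + 2576) + 2652 = 1536 + 2652 = 4188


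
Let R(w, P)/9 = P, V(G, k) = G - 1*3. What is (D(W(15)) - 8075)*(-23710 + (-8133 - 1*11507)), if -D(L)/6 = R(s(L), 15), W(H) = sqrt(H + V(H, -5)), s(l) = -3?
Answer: 385164750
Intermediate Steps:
V(G, k) = -3 + G (V(G, k) = G - 3 = -3 + G)
W(H) = sqrt(-3 + 2*H) (W(H) = sqrt(H + (-3 + H)) = sqrt(-3 + 2*H))
R(w, P) = 9*P
D(L) = -810 (D(L) = -54*15 = -6*135 = -810)
(D(W(15)) - 8075)*(-23710 + (-8133 - 1*11507)) = (-810 - 8075)*(-23710 + (-8133 - 1*11507)) = -8885*(-23710 + (-8133 - 11507)) = -8885*(-23710 - 19640) = -8885*(-43350) = 385164750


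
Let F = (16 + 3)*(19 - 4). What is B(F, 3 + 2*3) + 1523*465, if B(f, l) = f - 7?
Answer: 708473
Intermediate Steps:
F = 285 (F = 19*15 = 285)
B(f, l) = -7 + f
B(F, 3 + 2*3) + 1523*465 = (-7 + 285) + 1523*465 = 278 + 708195 = 708473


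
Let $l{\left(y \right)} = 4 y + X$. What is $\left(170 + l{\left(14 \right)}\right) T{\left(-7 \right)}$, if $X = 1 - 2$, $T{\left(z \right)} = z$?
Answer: $-1575$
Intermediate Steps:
$X = -1$
$l{\left(y \right)} = -1 + 4 y$ ($l{\left(y \right)} = 4 y - 1 = -1 + 4 y$)
$\left(170 + l{\left(14 \right)}\right) T{\left(-7 \right)} = \left(170 + \left(-1 + 4 \cdot 14\right)\right) \left(-7\right) = \left(170 + \left(-1 + 56\right)\right) \left(-7\right) = \left(170 + 55\right) \left(-7\right) = 225 \left(-7\right) = -1575$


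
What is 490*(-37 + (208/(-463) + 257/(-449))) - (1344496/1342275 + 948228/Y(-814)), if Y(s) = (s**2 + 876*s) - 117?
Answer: -52545260259391970504/2823063087432225 ≈ -18613.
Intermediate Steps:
Y(s) = -117 + s**2 + 876*s
490*(-37 + (208/(-463) + 257/(-449))) - (1344496/1342275 + 948228/Y(-814)) = 490*(-37 + (208/(-463) + 257/(-449))) - (1344496/1342275 + 948228/(-117 + (-814)**2 + 876*(-814))) = 490*(-37 + (208*(-1/463) + 257*(-1/449))) - (1344496*(1/1342275) + 948228/(-117 + 662596 - 713064)) = 490*(-37 + (-208/463 - 257/449)) - (1344496/1342275 + 948228/(-50585)) = 490*(-37 - 212383/207887) - (1344496/1342275 + 948228*(-1/50585)) = 490*(-7904202/207887) - (1344496/1342275 - 948228/50585) = -3873058980/207887 - 1*(-240954281708/13579796175) = -3873058980/207887 + 240954281708/13579796175 = -52545260259391970504/2823063087432225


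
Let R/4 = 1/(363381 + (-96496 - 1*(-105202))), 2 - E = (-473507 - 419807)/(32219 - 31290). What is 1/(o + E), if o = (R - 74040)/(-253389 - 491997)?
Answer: 128828350650339/124150075786160654 ≈ 0.0010377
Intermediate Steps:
E = 895172/929 (E = 2 - (-473507 - 419807)/(32219 - 31290) = 2 - (-893314)/929 = 2 - 1*(-893314/929) = 2 + 893314/929 = 895172/929 ≈ 963.59)
R = 4/372087 (R = 4/(363381 + (-96496 - 1*(-105202))) = 4/(363381 + (-96496 + 105202)) = 4/(363381 + 8706) = 4/372087 ≈ 1.0750e-5)
o = 13774660738/138674220291 (o = (4/372087 - 74040)/(-253389 - 491997) = -27549321476/372087/(-745386) = -27549321476/372087*(-1/745386) = 13774660738/138674220291 ≈ 0.099331)
1/(o + E) = 1/(13774660738/138674220291 + 895172/929) = 1/(124150075786160654/128828350650339) = 128828350650339/124150075786160654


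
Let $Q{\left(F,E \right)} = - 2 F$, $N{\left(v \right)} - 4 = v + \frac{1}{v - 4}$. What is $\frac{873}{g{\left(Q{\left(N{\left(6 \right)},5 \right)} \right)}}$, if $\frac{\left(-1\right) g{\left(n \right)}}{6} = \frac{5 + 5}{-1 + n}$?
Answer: $\frac{3201}{10} \approx 320.1$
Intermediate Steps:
$N{\left(v \right)} = 4 + v + \frac{1}{-4 + v}$ ($N{\left(v \right)} = 4 + \left(v + \frac{1}{v - 4}\right) = 4 + \left(v + \frac{1}{-4 + v}\right) = 4 + v + \frac{1}{-4 + v}$)
$g{\left(n \right)} = - \frac{60}{-1 + n}$ ($g{\left(n \right)} = - 6 \frac{5 + 5}{-1 + n} = - 6 \frac{10}{-1 + n} = - \frac{60}{-1 + n}$)
$\frac{873}{g{\left(Q{\left(N{\left(6 \right)},5 \right)} \right)}} = \frac{873}{\left(-60\right) \frac{1}{-1 - 2 \frac{-15 + 6^{2}}{-4 + 6}}} = \frac{873}{\left(-60\right) \frac{1}{-1 - 2 \frac{-15 + 36}{2}}} = \frac{873}{\left(-60\right) \frac{1}{-1 - 2 \cdot \frac{1}{2} \cdot 21}} = \frac{873}{\left(-60\right) \frac{1}{-1 - 21}} = \frac{873}{\left(-60\right) \frac{1}{-22}} = \frac{873}{\left(-60\right) \left(- \frac{1}{22}\right)} = \frac{873}{\frac{30}{11}} = 873 \cdot \frac{11}{30} = \frac{3201}{10}$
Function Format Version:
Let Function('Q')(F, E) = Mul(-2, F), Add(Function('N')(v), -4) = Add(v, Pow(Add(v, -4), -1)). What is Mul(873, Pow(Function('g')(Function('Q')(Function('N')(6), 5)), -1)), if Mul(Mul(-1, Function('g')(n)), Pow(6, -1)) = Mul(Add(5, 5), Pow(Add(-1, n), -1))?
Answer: Rational(3201, 10) ≈ 320.10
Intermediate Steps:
Function('N')(v) = Add(4, v, Pow(Add(-4, v), -1)) (Function('N')(v) = Add(4, Add(v, Pow(Add(v, -4), -1))) = Add(4, Add(v, Pow(Add(-4, v), -1))) = Add(4, v, Pow(Add(-4, v), -1)))
Function('g')(n) = Mul(-60, Pow(Add(-1, n), -1)) (Function('g')(n) = Mul(-6, Mul(Add(5, 5), Pow(Add(-1, n), -1))) = Mul(-6, Mul(10, Pow(Add(-1, n), -1))) = Mul(-60, Pow(Add(-1, n), -1)))
Mul(873, Pow(Function('g')(Function('Q')(Function('N')(6), 5)), -1)) = Mul(873, Pow(Mul(-60, Pow(Add(-1, Mul(-2, Mul(Pow(Add(-4, 6), -1), Add(-15, Pow(6, 2))))), -1)), -1)) = Mul(873, Pow(Mul(-60, Pow(Add(-1, Mul(-2, Mul(Pow(2, -1), Add(-15, 36)))), -1)), -1)) = Mul(873, Pow(Mul(-60, Pow(Add(-1, Mul(-2, Mul(Rational(1, 2), 21))), -1)), -1)) = Mul(873, Pow(Mul(-60, Pow(Add(-1, Mul(-2, Rational(21, 2))), -1)), -1)) = Mul(873, Pow(Mul(-60, Pow(Add(-1, -21), -1)), -1)) = Mul(873, Pow(Mul(-60, Pow(-22, -1)), -1)) = Mul(873, Pow(Mul(-60, Rational(-1, 22)), -1)) = Mul(873, Pow(Rational(30, 11), -1)) = Mul(873, Rational(11, 30)) = Rational(3201, 10)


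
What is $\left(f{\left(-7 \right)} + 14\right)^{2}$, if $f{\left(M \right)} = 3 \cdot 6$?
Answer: $1024$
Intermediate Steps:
$f{\left(M \right)} = 18$
$\left(f{\left(-7 \right)} + 14\right)^{2} = \left(18 + 14\right)^{2} = 32^{2} = 1024$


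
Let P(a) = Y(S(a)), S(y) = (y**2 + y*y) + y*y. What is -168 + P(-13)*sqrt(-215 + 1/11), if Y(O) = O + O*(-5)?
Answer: -168 - 4056*I*sqrt(6501)/11 ≈ -168.0 - 29730.0*I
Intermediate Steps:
S(y) = 3*y**2 (S(y) = (y**2 + y**2) + y**2 = 2*y**2 + y**2 = 3*y**2)
Y(O) = -4*O (Y(O) = O - 5*O = -4*O)
P(a) = -12*a**2
-168 + P(-13)*sqrt(-215 + 1/11) = -168 + (-12*(-13)**2)*sqrt(-215 + 1/11) = -168 + (-12*169)*sqrt(-215 + 1/11) = -168 - 4056*I*sqrt(6501)/11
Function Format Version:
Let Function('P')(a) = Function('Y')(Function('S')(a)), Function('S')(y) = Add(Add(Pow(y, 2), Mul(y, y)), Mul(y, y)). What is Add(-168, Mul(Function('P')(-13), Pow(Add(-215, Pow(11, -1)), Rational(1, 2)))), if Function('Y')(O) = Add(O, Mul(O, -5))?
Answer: Add(-168, Mul(Rational(-4056, 11), I, Pow(6501, Rational(1, 2)))) ≈ Add(-168.00, Mul(-29730., I))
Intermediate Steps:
Function('S')(y) = Mul(3, Pow(y, 2)) (Function('S')(y) = Add(Add(Pow(y, 2), Pow(y, 2)), Pow(y, 2)) = Add(Mul(2, Pow(y, 2)), Pow(y, 2)) = Mul(3, Pow(y, 2)))
Function('Y')(O) = Mul(-4, O) (Function('Y')(O) = Add(O, Mul(-5, O)) = Mul(-4, O))
Function('P')(a) = Mul(-12, Pow(a, 2)) (Function('P')(a) = Mul(-4, Mul(3, Pow(a, 2))) = Mul(-12, Pow(a, 2)))
Add(-168, Mul(Function('P')(-13), Pow(Add(-215, Pow(11, -1)), Rational(1, 2)))) = Add(-168, Mul(Mul(-12, Pow(-13, 2)), Pow(Add(-215, Pow(11, -1)), Rational(1, 2)))) = Add(-168, Mul(Mul(-12, 169), Pow(Add(-215, Rational(1, 11)), Rational(1, 2)))) = Add(-168, Mul(-2028, Pow(Rational(-2364, 11), Rational(1, 2)))) = Add(-168, Mul(-2028, Mul(Rational(2, 11), I, Pow(6501, Rational(1, 2))))) = Add(-168, Mul(Rational(-4056, 11), I, Pow(6501, Rational(1, 2))))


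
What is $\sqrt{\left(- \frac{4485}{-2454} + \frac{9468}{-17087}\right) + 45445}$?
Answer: $\frac{\sqrt{8878437139922559426}}{13977166} \approx 213.18$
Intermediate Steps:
$\sqrt{\left(- \frac{4485}{-2454} + \frac{9468}{-17087}\right) + 45445} = \sqrt{\left(\left(-4485\right) \left(- \frac{1}{2454}\right) + 9468 \left(- \frac{1}{17087}\right)\right) + 45445} = \sqrt{\left(\frac{1495}{818} - \frac{9468}{17087}\right) + 45445} = \sqrt{\frac{17800241}{13977166} + 45445} = \sqrt{\frac{635210109111}{13977166}} = \frac{\sqrt{8878437139922559426}}{13977166}$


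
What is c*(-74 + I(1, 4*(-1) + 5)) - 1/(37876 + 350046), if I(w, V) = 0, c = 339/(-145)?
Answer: 9731411147/56248690 ≈ 173.01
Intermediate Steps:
c = -339/145 (c = 339*(-1/145) = -339/145 ≈ -2.3379)
c*(-74 + I(1, 4*(-1) + 5)) - 1/(37876 + 350046) = -339*(-74 + 0)/145 - 1/(37876 + 350046) = -339/145*(-74) - 1/387922 = 25086/145 - 1*1/387922 = 25086/145 - 1/387922 = 9731411147/56248690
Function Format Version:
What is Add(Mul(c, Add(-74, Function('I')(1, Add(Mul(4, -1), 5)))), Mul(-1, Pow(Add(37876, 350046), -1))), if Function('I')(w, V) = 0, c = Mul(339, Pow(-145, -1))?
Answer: Rational(9731411147, 56248690) ≈ 173.01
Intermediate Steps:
c = Rational(-339, 145) (c = Mul(339, Rational(-1, 145)) = Rational(-339, 145) ≈ -2.3379)
Add(Mul(c, Add(-74, Function('I')(1, Add(Mul(4, -1), 5)))), Mul(-1, Pow(Add(37876, 350046), -1))) = Add(Mul(Rational(-339, 145), Add(-74, 0)), Mul(-1, Pow(Add(37876, 350046), -1))) = Add(Mul(Rational(-339, 145), -74), Mul(-1, Pow(387922, -1))) = Add(Rational(25086, 145), Mul(-1, Rational(1, 387922))) = Add(Rational(25086, 145), Rational(-1, 387922)) = Rational(9731411147, 56248690)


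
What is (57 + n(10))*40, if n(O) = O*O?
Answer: 6280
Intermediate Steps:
n(O) = O²
(57 + n(10))*40 = (57 + 10²)*40 = (57 + 100)*40 = 157*40 = 6280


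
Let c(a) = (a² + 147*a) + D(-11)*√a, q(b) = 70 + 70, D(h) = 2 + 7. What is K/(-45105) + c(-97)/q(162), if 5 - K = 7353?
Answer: -21773053/631470 + 9*I*√97/140 ≈ -34.48 + 0.63314*I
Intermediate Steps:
D(h) = 9
q(b) = 140
K = -7348 (K = 5 - 1*7353 = 5 - 7353 = -7348)
c(a) = a² + 9*√a + 147*a (c(a) = (a² + 147*a) + 9*√a = a² + 9*√a + 147*a)
K/(-45105) + c(-97)/q(162) = -7348/(-45105) + ((-97)² + 9*√(-97) + 147*(-97))/140 = -7348*(-1/45105) + (9409 + 9*(I*√97) - 14259)*(1/140) = 7348/45105 + (9409 + 9*I*√97 - 14259)*(1/140) = 7348/45105 + (-4850 + 9*I*√97)*(1/140) = 7348/45105 + (-485/14 + 9*I*√97/140) = -21773053/631470 + 9*I*√97/140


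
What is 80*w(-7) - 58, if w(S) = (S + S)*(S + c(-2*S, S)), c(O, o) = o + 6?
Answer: 8902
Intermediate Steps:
c(O, o) = 6 + o
w(S) = 2*S*(6 + 2*S) (w(S) = (S + S)*(S + (6 + S)) = (2*S)*(6 + 2*S) = 2*S*(6 + 2*S))
80*w(-7) - 58 = 80*(4*(-7)*(3 - 7)) - 58 = 80*(4*(-7)*(-4)) - 58 = 80*112 - 58 = 8960 - 58 = 8902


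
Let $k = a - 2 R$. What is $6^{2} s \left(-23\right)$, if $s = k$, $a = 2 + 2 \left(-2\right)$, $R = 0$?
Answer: $1656$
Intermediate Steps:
$a = -2$ ($a = 2 - 4 = -2$)
$k = -2$ ($k = -2 - 0 = -2 + 0 = -2$)
$s = -2$
$6^{2} s \left(-23\right) = 6^{2} \left(-2\right) \left(-23\right) = 36 \left(-2\right) \left(-23\right) = \left(-72\right) \left(-23\right) = 1656$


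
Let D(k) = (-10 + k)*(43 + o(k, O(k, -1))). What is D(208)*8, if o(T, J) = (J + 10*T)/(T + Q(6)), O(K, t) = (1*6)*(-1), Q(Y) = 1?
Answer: 1592784/19 ≈ 83831.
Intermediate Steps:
O(K, t) = -6 (O(K, t) = 6*(-1) = -6)
o(T, J) = (J + 10*T)/(1 + T) (o(T, J) = (J + 10*T)/(T + 1) = (J + 10*T)/(1 + T))
D(k) = (-10 + k)*(43 + (-6 + 10*k)/(1 + k))
D(208)*8 = ((-370 - 493*208 + 53*208**2)/(1 + 208))*8 = ((-370 - 102544 + 53*43264)/209)*8 = ((-370 - 102544 + 2292992)/209)*8 = ((1/209)*2190078)*8 = (199098/19)*8 = 1592784/19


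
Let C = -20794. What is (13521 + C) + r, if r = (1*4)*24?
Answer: -7177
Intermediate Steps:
r = 96 (r = 4*24 = 96)
(13521 + C) + r = (13521 - 20794) + 96 = -7273 + 96 = -7177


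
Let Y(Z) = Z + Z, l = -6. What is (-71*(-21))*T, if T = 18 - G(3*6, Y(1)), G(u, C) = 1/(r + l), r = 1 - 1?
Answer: 54173/2 ≈ 27087.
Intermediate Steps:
r = 0
Y(Z) = 2*Z
G(u, C) = -1/6 (G(u, C) = 1/(0 - 6) = 1/(-6) = -1/6)
T = 109/6 (T = 18 - 1*(-1/6) = 18 + 1/6 = 109/6 ≈ 18.167)
(-71*(-21))*T = -71*(-21)*(109/6) = 1491*(109/6) = 54173/2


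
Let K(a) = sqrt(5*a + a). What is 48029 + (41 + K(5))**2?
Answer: 49740 + 82*sqrt(30) ≈ 50189.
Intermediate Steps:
K(a) = sqrt(6)*sqrt(a) (K(a) = sqrt(6*a) = sqrt(6)*sqrt(a))
48029 + (41 + K(5))**2 = 48029 + (41 + sqrt(6)*sqrt(5))**2 = 48029 + (41 + sqrt(30))**2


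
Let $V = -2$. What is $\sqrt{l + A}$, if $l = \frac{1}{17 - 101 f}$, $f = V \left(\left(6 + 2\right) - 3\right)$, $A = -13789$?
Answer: $\frac{3 i \sqrt{1615961906}}{1027} \approx 117.43 i$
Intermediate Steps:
$f = -10$ ($f = - 2 \left(\left(6 + 2\right) - 3\right) = - 2 \left(8 - 3\right) = \left(-2\right) 5 = -10$)
$l = \frac{1}{1027}$ ($l = \frac{1}{17 - -1010} = \frac{1}{17 + 1010} = \frac{1}{1027} \approx 0.00097371$)
$\sqrt{l + A} = \sqrt{\frac{1}{1027} - 13789} = \sqrt{- \frac{14161302}{1027}} = \frac{3 i \sqrt{1615961906}}{1027}$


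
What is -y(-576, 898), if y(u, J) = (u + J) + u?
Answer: 254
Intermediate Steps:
y(u, J) = J + 2*u (y(u, J) = (J + u) + u = J + 2*u)
-y(-576, 898) = -(898 + 2*(-576)) = -(898 - 1152) = -1*(-254) = 254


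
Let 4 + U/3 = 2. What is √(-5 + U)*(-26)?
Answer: -26*I*√11 ≈ -86.232*I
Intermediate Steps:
U = -6 (U = -12 + 3*2 = -12 + 6 = -6)
√(-5 + U)*(-26) = √(-5 - 6)*(-26) = √(-11)*(-26) = (I*√11)*(-26) = -26*I*√11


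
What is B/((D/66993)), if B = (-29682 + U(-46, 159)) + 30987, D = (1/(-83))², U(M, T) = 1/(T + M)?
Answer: 68057738105082/113 ≈ 6.0228e+11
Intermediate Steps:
U(M, T) = 1/(M + T)
D = 1/6889 (D = (-1/83)² = 1/6889 ≈ 0.00014516)
B = 147466/113 (B = (-29682 + 1/(-46 + 159)) + 30987 = (-29682 + 1/113) + 30987 = -3354065/113 + 30987 = 147466/113 ≈ 1305.0)
B/((D/66993)) = 147466/(113*(((1/6889)/66993))) = 147466/(113*(((1/6889)*(1/66993)))) = 147466/(113*(1/461514777)) = (147466/113)*461514777 = 68057738105082/113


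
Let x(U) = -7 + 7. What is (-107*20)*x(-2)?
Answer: 0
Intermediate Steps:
x(U) = 0
(-107*20)*x(-2) = -107*20*0 = -2140*0 = 0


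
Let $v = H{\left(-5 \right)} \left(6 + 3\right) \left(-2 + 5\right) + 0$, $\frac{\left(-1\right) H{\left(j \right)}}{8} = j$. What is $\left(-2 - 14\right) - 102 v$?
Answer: $-110176$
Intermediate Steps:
$H{\left(j \right)} = - 8 j$
$v = 1080$ ($v = \left(-8\right) \left(-5\right) \left(6 + 3\right) \left(-2 + 5\right) + 0 = 40 \cdot 9 \cdot 3 + 0 = 40 \cdot 27 + 0 = 1080 + 0 = 1080$)
$\left(-2 - 14\right) - 102 v = \left(-2 - 14\right) - 110160 = -16 - 110160 = -110176$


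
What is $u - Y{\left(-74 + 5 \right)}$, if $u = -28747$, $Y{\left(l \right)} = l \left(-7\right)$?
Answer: $-29230$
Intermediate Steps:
$Y{\left(l \right)} = - 7 l$
$u - Y{\left(-74 + 5 \right)} = -28747 - - 7 \left(-74 + 5\right) = -28747 - \left(-7\right) \left(-69\right) = -28747 - 483 = -29230$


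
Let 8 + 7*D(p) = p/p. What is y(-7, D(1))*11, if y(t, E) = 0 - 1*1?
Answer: -11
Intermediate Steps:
D(p) = -1 (D(p) = -8/7 + (p/p)/7 = -8/7 + (⅐)*1 = -8/7 + ⅐ = -1)
y(t, E) = -1 (y(t, E) = 0 - 1 = -1)
y(-7, D(1))*11 = -1*11 = -11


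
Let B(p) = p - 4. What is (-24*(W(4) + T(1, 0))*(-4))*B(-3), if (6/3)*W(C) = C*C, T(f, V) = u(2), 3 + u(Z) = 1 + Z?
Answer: -5376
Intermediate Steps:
u(Z) = -2 + Z (u(Z) = -3 + (1 + Z) = -2 + Z)
T(f, V) = 0 (T(f, V) = -2 + 2 = 0)
W(C) = C**2/2 (W(C) = (C*C)/2 = C**2/2)
B(p) = -4 + p
(-24*(W(4) + T(1, 0))*(-4))*B(-3) = (-24*((1/2)*4**2 + 0)*(-4))*(-4 - 3) = -24*((1/2)*16 + 0)*(-4)*(-7) = -24*(8 + 0)*(-4)*(-7) = -192*(-4)*(-7) = -24*(-32)*(-7) = 768*(-7) = -5376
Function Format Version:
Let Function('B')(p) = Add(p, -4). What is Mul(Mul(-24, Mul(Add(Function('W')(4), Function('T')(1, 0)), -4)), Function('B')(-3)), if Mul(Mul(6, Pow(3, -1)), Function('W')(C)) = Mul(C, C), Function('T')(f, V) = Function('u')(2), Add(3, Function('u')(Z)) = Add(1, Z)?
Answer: -5376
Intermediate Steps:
Function('u')(Z) = Add(-2, Z) (Function('u')(Z) = Add(-3, Add(1, Z)) = Add(-2, Z))
Function('T')(f, V) = 0 (Function('T')(f, V) = Add(-2, 2) = 0)
Function('W')(C) = Mul(Rational(1, 2), Pow(C, 2)) (Function('W')(C) = Mul(Rational(1, 2), Mul(C, C)) = Mul(Rational(1, 2), Pow(C, 2)))
Function('B')(p) = Add(-4, p)
Mul(Mul(-24, Mul(Add(Function('W')(4), Function('T')(1, 0)), -4)), Function('B')(-3)) = Mul(Mul(-24, Mul(Add(Mul(Rational(1, 2), Pow(4, 2)), 0), -4)), Add(-4, -3)) = Mul(Mul(-24, Mul(Add(Mul(Rational(1, 2), 16), 0), -4)), -7) = Mul(Mul(-24, Mul(Add(8, 0), -4)), -7) = Mul(Mul(-24, Mul(8, -4)), -7) = Mul(Mul(-24, -32), -7) = Mul(768, -7) = -5376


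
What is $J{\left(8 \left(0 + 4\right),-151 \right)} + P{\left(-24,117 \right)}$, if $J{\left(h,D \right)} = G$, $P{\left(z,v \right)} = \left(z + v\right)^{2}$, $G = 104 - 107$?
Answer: $8646$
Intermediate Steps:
$G = -3$
$P{\left(z,v \right)} = \left(v + z\right)^{2}$
$J{\left(h,D \right)} = -3$
$J{\left(8 \left(0 + 4\right),-151 \right)} + P{\left(-24,117 \right)} = -3 + \left(117 - 24\right)^{2} = -3 + 93^{2} = -3 + 8649 = 8646$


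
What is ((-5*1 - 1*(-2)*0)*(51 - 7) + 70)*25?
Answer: -3750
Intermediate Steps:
((-5*1 - 1*(-2)*0)*(51 - 7) + 70)*25 = ((-5 + 2*0)*44 + 70)*25 = ((-5 + 0)*44 + 70)*25 = (-5*44 + 70)*25 = (-220 + 70)*25 = -150*25 = -3750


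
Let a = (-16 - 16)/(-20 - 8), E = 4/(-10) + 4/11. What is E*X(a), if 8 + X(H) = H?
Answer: 96/385 ≈ 0.24935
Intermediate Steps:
E = -2/55 (E = 4*(-1/10) + 4*(1/11) = -2/5 + 4/11 = -2/55 ≈ -0.036364)
a = 8/7 (a = -32/(-28) = -32*(-1/28) = 8/7 ≈ 1.1429)
X(H) = -8 + H
E*X(a) = -2*(-8 + 8/7)/55 = -2/55*(-48/7) = 96/385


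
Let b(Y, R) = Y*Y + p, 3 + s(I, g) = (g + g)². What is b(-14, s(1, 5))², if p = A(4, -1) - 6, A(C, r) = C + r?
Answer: 37249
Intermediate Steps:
p = -3 (p = (4 - 1) - 6 = 3 - 6 = -3)
s(I, g) = -3 + 4*g² (s(I, g) = -3 + (g + g)² = -3 + (2*g)² = -3 + 4*g²)
b(Y, R) = -3 + Y² (b(Y, R) = Y*Y - 3 = Y² - 3 = -3 + Y²)
b(-14, s(1, 5))² = (-3 + (-14)²)² = (-3 + 196)² = 193² = 37249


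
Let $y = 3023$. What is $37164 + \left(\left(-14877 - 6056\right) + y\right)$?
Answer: $19254$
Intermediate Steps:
$37164 + \left(\left(-14877 - 6056\right) + y\right) = 37164 + \left(\left(-14877 - 6056\right) + 3023\right) = 37164 + \left(-20933 + 3023\right) = 37164 - 17910 = 19254$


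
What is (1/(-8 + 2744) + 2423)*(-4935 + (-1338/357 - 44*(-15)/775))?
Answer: -86256564395359/7209360 ≈ -1.1965e+7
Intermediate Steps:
(1/(-8 + 2744) + 2423)*(-4935 + (-1338/357 - 44*(-15)/775)) = (1/2736 + 2423)*(-4935 + (-1338*1/357 + 660*(1/775))) = (1/2736 + 2423)*(-4935 + (-446/119 + 132/155)) = 6629329*(-4935 - 53422/18445)/2736 = (6629329/2736)*(-91079497/18445) = -86256564395359/7209360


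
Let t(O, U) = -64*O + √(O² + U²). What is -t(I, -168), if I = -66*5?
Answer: -21120 - 6*√3809 ≈ -21490.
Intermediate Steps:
I = -330
t(O, U) = √(O² + U²) - 64*O
-t(I, -168) = -(√((-330)² + (-168)²) - 64*(-330)) = -(√(108900 + 28224) + 21120) = -(√137124 + 21120) = -(6*√3809 + 21120) = -(21120 + 6*√3809) = -21120 - 6*√3809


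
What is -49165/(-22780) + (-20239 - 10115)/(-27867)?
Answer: 137436345/42320684 ≈ 3.2475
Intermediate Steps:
-49165/(-22780) + (-20239 - 10115)/(-27867) = -49165*(-1/22780) - 30354*(-1/27867) = 9833/4556 + 10118/9289 = 137436345/42320684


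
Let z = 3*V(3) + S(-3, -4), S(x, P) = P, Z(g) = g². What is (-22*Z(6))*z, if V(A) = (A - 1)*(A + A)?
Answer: -25344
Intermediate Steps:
V(A) = 2*A*(-1 + A) (V(A) = (-1 + A)*(2*A) = 2*A*(-1 + A))
z = 32 (z = 3*(2*3*(-1 + 3)) - 4 = 3*(2*3*2) - 4 = 3*12 - 4 = 36 - 4 = 32)
(-22*Z(6))*z = -22*6²*32 = -22*36*32 = -792*32 = -25344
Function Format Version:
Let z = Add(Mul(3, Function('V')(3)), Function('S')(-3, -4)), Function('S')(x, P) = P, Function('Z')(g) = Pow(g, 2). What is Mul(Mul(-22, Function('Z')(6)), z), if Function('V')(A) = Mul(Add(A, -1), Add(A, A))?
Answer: -25344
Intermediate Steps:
Function('V')(A) = Mul(2, A, Add(-1, A)) (Function('V')(A) = Mul(Add(-1, A), Mul(2, A)) = Mul(2, A, Add(-1, A)))
z = 32 (z = Add(Mul(3, Mul(2, 3, Add(-1, 3))), -4) = Add(Mul(3, Mul(2, 3, 2)), -4) = Add(Mul(3, 12), -4) = Add(36, -4) = 32)
Mul(Mul(-22, Function('Z')(6)), z) = Mul(Mul(-22, Pow(6, 2)), 32) = Mul(Mul(-22, 36), 32) = Mul(-792, 32) = -25344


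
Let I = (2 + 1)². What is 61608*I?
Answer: 554472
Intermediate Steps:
I = 9 (I = 3² = 9)
61608*I = 61608*9 = 554472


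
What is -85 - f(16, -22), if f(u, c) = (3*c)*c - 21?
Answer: -1516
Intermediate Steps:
f(u, c) = -21 + 3*c² (f(u, c) = 3*c² - 21 = -21 + 3*c²)
-85 - f(16, -22) = -85 - (-21 + 3*(-22)²) = -85 - (-21 + 3*484) = -85 - (-21 + 1452) = -85 - 1*1431 = -85 - 1431 = -1516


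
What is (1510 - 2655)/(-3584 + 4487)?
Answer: -1145/903 ≈ -1.2680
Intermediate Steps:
(1510 - 2655)/(-3584 + 4487) = -1145/903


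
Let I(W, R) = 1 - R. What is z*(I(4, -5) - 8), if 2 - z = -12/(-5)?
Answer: ⅘ ≈ 0.80000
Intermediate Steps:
z = -⅖ (z = 2 - (-12)/(-5) = 2 - (-12)*(-1)/5 = 2 - 1*12/5 = 2 - 12/5 = -⅖ ≈ -0.40000)
z*(I(4, -5) - 8) = -2*((1 - 1*(-5)) - 8)/5 = -2*((1 + 5) - 8)/5 = -2*(6 - 8)/5 = -⅖*(-2) = ⅘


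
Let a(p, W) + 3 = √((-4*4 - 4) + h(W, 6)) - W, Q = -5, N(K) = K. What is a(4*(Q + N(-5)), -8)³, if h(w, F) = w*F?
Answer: -895 + 14*I*√17 ≈ -895.0 + 57.723*I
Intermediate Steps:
h(w, F) = F*w
a(p, W) = -3 + √(-20 + 6*W) - W (a(p, W) = -3 + (√((-4*4 - 4) + 6*W) - W) = -3 + (√((-16 - 4) + 6*W) - W) = -3 + (√(-20 + 6*W) - W) = -3 + √(-20 + 6*W) - W)
a(4*(Q + N(-5)), -8)³ = (-3 + √(-20 + 6*(-8)) - 1*(-8))³ = (-3 + √(-20 - 48) + 8)³ = (-3 + √(-68) + 8)³ = (-3 + 2*I*√17 + 8)³ = (5 + 2*I*√17)³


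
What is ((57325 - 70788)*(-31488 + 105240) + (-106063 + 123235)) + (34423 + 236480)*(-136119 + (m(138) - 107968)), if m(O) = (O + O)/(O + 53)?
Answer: -12819235284687/191 ≈ -6.7116e+10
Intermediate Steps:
m(O) = 2*O/(53 + O) (m(O) = (2*O)/(53 + O) = 2*O/(53 + O))
((57325 - 70788)*(-31488 + 105240) + (-106063 + 123235)) + (34423 + 236480)*(-136119 + (m(138) - 107968)) = ((57325 - 70788)*(-31488 + 105240) + (-106063 + 123235)) + (34423 + 236480)*(-136119 + (2*138/(53 + 138) - 107968)) = (-13463*73752 + 17172) + 270903*(-136119 + (2*138/191 - 107968)) = (-992923176 + 17172) + 270903*(-136119 + (2*138*(1/191) - 107968)) = -992906004 + 270903*(-136119 + (276/191 - 107968)) = -992906004 + 270903*(-136119 - 20621612/191) = -992906004 + 270903*(-46620341/191) = -992906004 - 12629590237923/191 = -12819235284687/191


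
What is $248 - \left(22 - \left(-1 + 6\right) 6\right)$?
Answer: $256$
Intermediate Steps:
$248 - \left(22 - \left(-1 + 6\right) 6\right) = 248 + \left(\left(-8 + 5 \cdot 6\right) - 14\right) = 248 + \left(\left(-8 + 30\right) - 14\right) = 248 + \left(22 - 14\right) = 248 + 8 = 256$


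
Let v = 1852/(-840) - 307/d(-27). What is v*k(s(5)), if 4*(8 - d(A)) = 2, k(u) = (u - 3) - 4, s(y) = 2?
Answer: 9059/42 ≈ 215.69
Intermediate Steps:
k(u) = -7 + u (k(u) = (-3 + u) - 4 = -7 + u)
d(A) = 15/2 (d(A) = 8 - ¼*2 = 8 - ½ = 15/2)
v = -9059/210 (v = 1852/(-840) - 307/15/2 = 1852*(-1/840) - 307*2/15 = -463/210 - 614/15 = -9059/210 ≈ -43.138)
v*k(s(5)) = -9059*(-7 + 2)/210 = -9059/210*(-5) = 9059/42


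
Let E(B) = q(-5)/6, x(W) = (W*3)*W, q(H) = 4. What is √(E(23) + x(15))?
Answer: √6081/3 ≈ 25.994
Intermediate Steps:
x(W) = 3*W² (x(W) = (3*W)*W = 3*W²)
E(B) = ⅔ (E(B) = 4/6 = 4*(⅙) = ⅔)
√(E(23) + x(15)) = √(⅔ + 3*15²) = √(⅔ + 3*225) = √(⅔ + 675) = √(2027/3) = √6081/3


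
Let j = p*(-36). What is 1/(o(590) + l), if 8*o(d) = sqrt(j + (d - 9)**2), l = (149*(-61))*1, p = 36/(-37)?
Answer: -21522752/195607801875 - 8*sqrt(462168961)/195607801875 ≈ -0.00011091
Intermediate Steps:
p = -36/37 (p = 36*(-1/37) = -36/37 ≈ -0.97297)
j = 1296/37 (j = -36/37*(-36) = 1296/37 ≈ 35.027)
l = -9089 (l = -9089*1 = -9089)
o(d) = sqrt(1296/37 + (-9 + d)**2)/8 (o(d) = sqrt(1296/37 + (d - 9)**2)/8 = sqrt(1296/37 + (-9 + d)**2)/8)
1/(o(590) + l) = 1/(sqrt(47952 + 1369*(-9 + 590)**2)/296 - 9089) = 1/(sqrt(47952 + 1369*581**2)/296 - 9089) = 1/(sqrt(47952 + 1369*337561)/296 - 9089) = 1/(sqrt(47952 + 462121009)/296 - 9089) = 1/(sqrt(462168961)/296 - 9089) = 1/(-9089 + sqrt(462168961)/296)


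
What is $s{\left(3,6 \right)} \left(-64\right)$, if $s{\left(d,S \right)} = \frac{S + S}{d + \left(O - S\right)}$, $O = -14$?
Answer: $\frac{768}{17} \approx 45.176$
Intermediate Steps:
$s{\left(d,S \right)} = \frac{2 S}{-14 + d - S}$ ($s{\left(d,S \right)} = \frac{S + S}{d - \left(14 + S\right)} = \frac{2 S}{-14 + d - S}$)
$s{\left(3,6 \right)} \left(-64\right) = 2 \cdot 6 \frac{1}{-14 + 3 - 6} \left(-64\right) = 2 \cdot 6 \frac{1}{-17} \left(-64\right) = 2 \cdot 6 \left(- \frac{1}{17}\right) \left(-64\right) = \left(- \frac{12}{17}\right) \left(-64\right) = \frac{768}{17}$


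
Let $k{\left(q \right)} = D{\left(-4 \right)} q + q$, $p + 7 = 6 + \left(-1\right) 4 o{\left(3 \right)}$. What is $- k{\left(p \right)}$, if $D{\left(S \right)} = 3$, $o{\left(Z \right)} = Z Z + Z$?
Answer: $196$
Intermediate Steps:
$o{\left(Z \right)} = Z + Z^{2}$ ($o{\left(Z \right)} = Z^{2} + Z = Z + Z^{2}$)
$p = -49$ ($p = -7 + \left(6 + \left(-1\right) 4 \cdot 3 \left(1 + 3\right)\right) = -7 + \left(6 - 4 \cdot 3 \cdot 4\right) = -7 + \left(6 - 48\right) = -7 - 42 = -49$)
$k{\left(q \right)} = 4 q$ ($k{\left(q \right)} = 3 q + q = 4 q$)
$- k{\left(p \right)} = - 4 \left(-49\right) = \left(-1\right) \left(-196\right) = 196$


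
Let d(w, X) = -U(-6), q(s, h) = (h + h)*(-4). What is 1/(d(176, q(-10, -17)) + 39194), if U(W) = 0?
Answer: 1/39194 ≈ 2.5514e-5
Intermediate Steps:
q(s, h) = -8*h (q(s, h) = (2*h)*(-4) = -8*h)
d(w, X) = 0 (d(w, X) = -1*0 = 0)
1/(d(176, q(-10, -17)) + 39194) = 1/(0 + 39194) = 1/39194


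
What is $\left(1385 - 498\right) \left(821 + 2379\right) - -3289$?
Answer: $2841689$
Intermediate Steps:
$\left(1385 - 498\right) \left(821 + 2379\right) - -3289 = 887 \cdot 3200 + 3289 = 2838400 + 3289 = 2841689$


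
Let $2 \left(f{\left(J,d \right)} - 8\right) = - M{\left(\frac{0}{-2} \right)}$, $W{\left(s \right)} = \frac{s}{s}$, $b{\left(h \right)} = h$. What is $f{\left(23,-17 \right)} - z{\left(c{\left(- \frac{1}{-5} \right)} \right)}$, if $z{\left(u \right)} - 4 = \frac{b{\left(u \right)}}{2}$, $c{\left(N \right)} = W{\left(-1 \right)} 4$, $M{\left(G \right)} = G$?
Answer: $2$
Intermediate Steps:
$W{\left(s \right)} = 1$
$f{\left(J,d \right)} = 8$ ($f{\left(J,d \right)} = 8 + \frac{\left(-1\right) \frac{0}{-2}}{2} = 8 + \frac{\left(-1\right) 0 \left(- \frac{1}{2}\right)}{2} = 8 + \frac{\left(-1\right) 0}{2} = 8 + \frac{1}{2} \cdot 0 = 8 + 0 = 8$)
$c{\left(N \right)} = 4$ ($c{\left(N \right)} = 1 \cdot 4 = 4$)
$z{\left(u \right)} = 4 + \frac{u}{2}$
$f{\left(23,-17 \right)} - z{\left(c{\left(- \frac{1}{-5} \right)} \right)} = 8 - \left(4 + \frac{1}{2} \cdot 4\right) = 8 - \left(4 + 2\right) = 8 - 6 = 2$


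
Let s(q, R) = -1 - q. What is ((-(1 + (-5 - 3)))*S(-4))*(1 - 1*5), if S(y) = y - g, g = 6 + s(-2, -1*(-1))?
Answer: 308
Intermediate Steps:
g = 7 (g = 6 + (-1 - 1*(-2)) = 6 + (-1 + 2) = 6 + 1 = 7)
S(y) = -7 + y (S(y) = y - 1*7 = y - 7 = -7 + y)
((-(1 + (-5 - 3)))*S(-4))*(1 - 1*5) = ((-(1 + (-5 - 3)))*(-7 - 4))*(1 - 1*5) = (-(1 - 8)*(-11))*(1 - 5) = (-1*(-7)*(-11))*(-4) = (7*(-11))*(-4) = -77*(-4) = 308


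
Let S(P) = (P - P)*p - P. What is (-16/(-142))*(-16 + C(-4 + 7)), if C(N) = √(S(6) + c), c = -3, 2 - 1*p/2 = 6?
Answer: -128/71 + 24*I/71 ≈ -1.8028 + 0.33803*I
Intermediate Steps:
p = -8 (p = 4 - 2*6 = 4 - 12 = -8)
S(P) = -P (S(P) = (P - P)*(-8) - P = 0*(-8) - P = 0 - P = -P)
C(N) = 3*I (C(N) = √(-1*6 - 3) = √(-6 - 3) = √(-9) = 3*I)
(-16/(-142))*(-16 + C(-4 + 7)) = (-16/(-142))*(-16 + 3*I) = (-16*(-1/142))*(-16 + 3*I) = 8*(-16 + 3*I)/71 = -128/71 + 24*I/71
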